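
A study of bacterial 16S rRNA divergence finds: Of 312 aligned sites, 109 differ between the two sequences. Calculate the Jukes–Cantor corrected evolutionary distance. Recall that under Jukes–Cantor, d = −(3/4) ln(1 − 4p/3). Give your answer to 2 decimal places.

0.47

p = 109/312 ≈ 0.349359.
d = −(3/4) ln(1 − 4p/3) = −0.75 ln(1 − 0.465812) = −0.75 ln(0.534188)
  = −0.75 × (-0.627007) = 0.470255 substitutions/site.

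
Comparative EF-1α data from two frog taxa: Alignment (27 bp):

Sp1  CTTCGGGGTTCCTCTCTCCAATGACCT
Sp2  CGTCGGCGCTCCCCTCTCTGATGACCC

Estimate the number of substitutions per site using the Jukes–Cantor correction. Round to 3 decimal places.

0.318

The sequences differ at 7 of 27 sites (2, 7, 9, 13, 19, 20, 27), so p = 7/27 ≈ 0.259259.
d = −(3/4) ln(1 − 4p/3) = −0.75 ln(1 − 0.345679) = −0.75 ln(0.654321)
  = −0.75 × (-0.424157) = 0.318118 substitutions/site.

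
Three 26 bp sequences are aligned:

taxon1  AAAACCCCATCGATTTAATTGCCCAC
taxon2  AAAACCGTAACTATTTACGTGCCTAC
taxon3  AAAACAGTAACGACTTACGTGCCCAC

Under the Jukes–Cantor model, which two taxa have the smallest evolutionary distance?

taxon2 and taxon3

taxon1–taxon2: 7/26 differ, p = 0.269, d = 0.334.
taxon1–taxon3: 7/26 differ, p = 0.269, d = 0.334.
taxon2–taxon3: 4/26 differ, p = 0.154, d = 0.172.
The smallest distance is between taxon2 and taxon3.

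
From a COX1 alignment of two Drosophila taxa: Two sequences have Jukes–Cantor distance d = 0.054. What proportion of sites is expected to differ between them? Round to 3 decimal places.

0.052

p = (3/4)(1 − e^(−4d/3)) = 0.75 × (1 − e^(-0.072)) = 0.75 × (1 − 0.930531) = 0.052102.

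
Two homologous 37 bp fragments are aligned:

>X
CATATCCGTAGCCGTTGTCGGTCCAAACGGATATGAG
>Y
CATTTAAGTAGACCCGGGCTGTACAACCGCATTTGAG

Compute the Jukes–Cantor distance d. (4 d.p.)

The sequences differ at 13 of 37 sites, so p = 13/37 ≈ 0.351351.
d = −(3/4) ln(1 − 4p/3) = −0.75 ln(1 − 0.468468) = −0.75 ln(0.531532)
  = −0.75 × (-0.631992) = 0.473994 substitutions/site.

0.4740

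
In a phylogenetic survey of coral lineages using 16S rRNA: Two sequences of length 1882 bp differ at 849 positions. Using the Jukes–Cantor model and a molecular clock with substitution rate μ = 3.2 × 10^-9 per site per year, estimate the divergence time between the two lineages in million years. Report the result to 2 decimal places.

107.81

p = 849/1882 ≈ 0.451116.
d = −(3/4) ln(1 − 4p/3) = −0.75 ln(1 − 0.601488) = −0.75 ln(0.398512)
  = −0.75 × (-0.920018) = 0.690014 substitutions/site.
Under a molecular clock d = 2μt, so t = d/(2μ) = 0.690014 / (2 × 3.2 × 10^-9) = 107.81 million years.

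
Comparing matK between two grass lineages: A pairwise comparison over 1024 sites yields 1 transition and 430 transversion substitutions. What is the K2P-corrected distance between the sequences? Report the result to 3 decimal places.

0.732

P = 1/1024 ≈ 0.000977 and Q = 430/1024 ≈ 0.419922.
Under the Kimura two-parameter model, d = −½ ln(1 − 2P − Q) − ¼ ln(1 − 2Q).
1 − 2P − Q = 0.578124, giving −½ ln(0.578124) = 0.273983.
1 − 2Q = 0.160156, giving −¼ ln(0.160156) = 0.457902.
d = 0.273983 + 0.457902 = 0.731885.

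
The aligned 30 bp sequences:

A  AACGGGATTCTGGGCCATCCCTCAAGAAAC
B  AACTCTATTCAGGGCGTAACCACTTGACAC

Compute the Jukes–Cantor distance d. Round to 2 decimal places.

0.57

The sequences differ at 12 of 30 sites, so p = 12/30 = 0.4.
d = −(3/4) ln(1 − 4p/3) = −0.75 ln(1 − 0.533333) = −0.75 ln(0.466667)
  = −0.75 × (-0.762139) = 0.571604 substitutions/site.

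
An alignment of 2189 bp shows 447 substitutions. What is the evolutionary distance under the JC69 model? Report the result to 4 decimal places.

0.2384

p = 447/2189 ≈ 0.204203.
d = −(3/4) ln(1 − 4p/3) = −0.75 ln(1 − 0.272271) = −0.75 ln(0.727729)
  = −0.75 × (-0.317827) = 0.238370 substitutions/site.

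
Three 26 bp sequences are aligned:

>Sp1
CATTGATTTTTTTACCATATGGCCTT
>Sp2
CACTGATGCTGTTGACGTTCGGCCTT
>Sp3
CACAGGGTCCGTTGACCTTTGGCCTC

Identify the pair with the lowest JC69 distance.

Sp1–Sp2: 9/26 differ, p = 0.346, d = 0.464.
Sp1–Sp3: 12/26 differ, p = 0.462, d = 0.717.
Sp2–Sp3: 8/26 differ, p = 0.308, d = 0.396.
The smallest distance is between Sp2 and Sp3.

Sp2 and Sp3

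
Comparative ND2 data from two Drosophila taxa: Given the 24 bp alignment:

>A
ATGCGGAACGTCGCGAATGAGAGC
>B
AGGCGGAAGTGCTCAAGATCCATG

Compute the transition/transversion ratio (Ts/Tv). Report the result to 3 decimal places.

0.182

Transitions are A↔G and C↔T; transversions are all other mismatches.
Transitions: 2. Transversions: 11.
R = 2/11 = 0.181818… ≈ 0.182 (to 3 d.p.).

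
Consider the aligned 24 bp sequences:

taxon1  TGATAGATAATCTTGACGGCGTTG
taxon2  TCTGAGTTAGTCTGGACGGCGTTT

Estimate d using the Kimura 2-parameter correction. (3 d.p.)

0.376

Of 24 sites, 1 differences are transitions and 6 are transversions, so P = 1/24 ≈ 0.041667 and Q = 6/24 = 0.25.
Under the Kimura two-parameter model, d = −½ ln(1 − 2P − Q) − ¼ ln(1 − 2Q).
1 − 2P − Q = 0.666666, giving −½ ln(0.666666) = 0.202733.
1 − 2Q = 0.5, giving −¼ ln(0.5) = 0.173287.
d = 0.202733 + 0.173287 = 0.376020.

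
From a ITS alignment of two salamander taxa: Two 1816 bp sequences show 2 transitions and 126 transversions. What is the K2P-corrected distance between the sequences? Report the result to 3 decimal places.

0.074

P = 2/1816 ≈ 0.001101 and Q = 126/1816 ≈ 0.069383.
Under the Kimura two-parameter model, d = −½ ln(1 − 2P − Q) − ¼ ln(1 − 2Q).
1 − 2P − Q = 0.928415, giving −½ ln(0.928415) = 0.037138.
1 − 2Q = 0.861234, giving −¼ ln(0.861234) = 0.037347.
d = 0.037138 + 0.037347 = 0.074485.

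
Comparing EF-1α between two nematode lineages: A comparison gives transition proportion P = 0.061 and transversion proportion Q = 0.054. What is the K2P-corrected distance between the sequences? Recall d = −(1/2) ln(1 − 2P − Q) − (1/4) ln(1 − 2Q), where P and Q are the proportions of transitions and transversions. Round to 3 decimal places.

Under the Kimura two-parameter model, d = −½ ln(1 − 2P − Q) − ¼ ln(1 − 2Q).
1 − 2P − Q = 0.824, giving −½ ln(0.824) = 0.096792.
1 − 2Q = 0.892, giving −¼ ln(0.892) = 0.028572.
d = 0.096792 + 0.028572 = 0.125364.

0.125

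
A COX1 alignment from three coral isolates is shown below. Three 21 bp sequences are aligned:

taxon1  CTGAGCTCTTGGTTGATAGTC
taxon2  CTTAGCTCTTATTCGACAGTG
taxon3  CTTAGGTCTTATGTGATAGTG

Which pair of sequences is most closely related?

taxon1–taxon2: 6/21 differ, p = 0.286, d = 0.360.
taxon1–taxon3: 6/21 differ, p = 0.286, d = 0.360.
taxon2–taxon3: 4/21 differ, p = 0.190, d = 0.220.
The smallest distance is between taxon2 and taxon3.

taxon2 and taxon3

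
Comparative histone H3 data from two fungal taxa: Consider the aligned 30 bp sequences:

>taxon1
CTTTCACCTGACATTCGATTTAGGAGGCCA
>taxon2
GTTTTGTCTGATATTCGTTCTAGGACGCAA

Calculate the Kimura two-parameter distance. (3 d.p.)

0.392

Of 30 sites, 5 differences are transitions and 4 are transversions, so P = 5/30 ≈ 0.166667 and Q = 4/30 ≈ 0.133333.
Under the Kimura two-parameter model, d = −½ ln(1 − 2P − Q) − ¼ ln(1 − 2Q).
1 − 2P − Q = 0.533333, giving −½ ln(0.533333) = 0.314305.
1 − 2Q = 0.733334, giving −¼ ln(0.733334) = 0.077539.
d = 0.314305 + 0.077539 = 0.391844.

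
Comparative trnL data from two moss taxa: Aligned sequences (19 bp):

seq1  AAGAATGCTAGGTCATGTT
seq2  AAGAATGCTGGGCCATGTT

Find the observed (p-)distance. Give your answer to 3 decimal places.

0.105

The sequences differ at 2 of 19 positions (sites 10, 13).
p = 2/19 = 0.105263… ≈ 0.105 (to 3 d.p.).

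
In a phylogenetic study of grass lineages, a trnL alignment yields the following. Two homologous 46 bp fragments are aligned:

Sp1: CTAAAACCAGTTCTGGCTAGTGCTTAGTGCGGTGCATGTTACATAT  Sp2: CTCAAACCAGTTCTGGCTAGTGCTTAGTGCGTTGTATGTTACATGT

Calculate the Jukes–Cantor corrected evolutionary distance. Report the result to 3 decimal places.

The sequences differ at 4 of 46 sites (3, 32, 35, 45), so p = 4/46 ≈ 0.086957.
d = −(3/4) ln(1 − 4p/3) = −0.75 ln(1 − 0.115943) = −0.75 ln(0.884057)
  = −0.75 × (-0.123234) = 0.092426 substitutions/site.

0.092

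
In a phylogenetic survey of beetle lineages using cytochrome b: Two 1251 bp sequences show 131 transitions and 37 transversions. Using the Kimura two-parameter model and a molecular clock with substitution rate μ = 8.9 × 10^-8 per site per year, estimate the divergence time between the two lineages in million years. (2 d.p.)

0.85

P = 131/1251 ≈ 0.104716 and Q = 37/1251 ≈ 0.029576.
Under the Kimura two-parameter model, d = −½ ln(1 − 2P − Q) − ¼ ln(1 − 2Q).
1 − 2P − Q = 0.760992, giving −½ ln(0.760992) = 0.136566.
1 − 2Q = 0.940848, giving −¼ ln(0.940848) = 0.015243.
d = 0.136566 + 0.015243 = 0.151809.
Under a molecular clock d = 2μt, so t = d/(2μ) = 0.151809 / (2 × 8.9 × 10^-8) = 0.85 million years.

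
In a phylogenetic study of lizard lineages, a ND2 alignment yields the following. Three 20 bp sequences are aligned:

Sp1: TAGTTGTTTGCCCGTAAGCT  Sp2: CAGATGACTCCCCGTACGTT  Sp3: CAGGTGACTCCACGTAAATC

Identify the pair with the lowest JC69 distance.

Sp1–Sp2: 7/20 differ, p = 0.350, d = 0.471.
Sp1–Sp3: 9/20 differ, p = 0.450, d = 0.687.
Sp2–Sp3: 5/20 differ, p = 0.250, d = 0.304.
The smallest distance is between Sp2 and Sp3.

Sp2 and Sp3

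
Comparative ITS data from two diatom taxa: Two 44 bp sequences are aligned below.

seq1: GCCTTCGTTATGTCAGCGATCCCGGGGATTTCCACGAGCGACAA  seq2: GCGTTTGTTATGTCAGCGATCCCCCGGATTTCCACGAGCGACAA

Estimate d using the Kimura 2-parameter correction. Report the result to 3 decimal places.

Of 44 sites, 1 differences are transitions and 3 are transversions, so P = 1/44 ≈ 0.022727 and Q = 3/44 ≈ 0.068182.
Under the Kimura two-parameter model, d = −½ ln(1 − 2P − Q) − ¼ ln(1 − 2Q).
1 − 2P − Q = 0.886364, giving −½ ln(0.886364) = 0.060314.
1 − 2Q = 0.863636, giving −¼ ln(0.863636) = 0.036651.
d = 0.060314 + 0.036651 = 0.096965.

0.097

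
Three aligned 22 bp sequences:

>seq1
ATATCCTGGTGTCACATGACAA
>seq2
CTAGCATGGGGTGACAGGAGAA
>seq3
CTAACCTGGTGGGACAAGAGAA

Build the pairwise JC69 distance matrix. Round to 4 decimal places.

d(seq1,seq2) = 0.4141, d(seq1,seq3) = 0.3390, d(seq2,seq3) = 0.2708

seq1–seq2: 7/22 sites differ → p ≈ 0.318182, d = −0.75 ln(1 − 0.424243) = 0.414052 ≈ 0.4141.
seq1–seq3: 6/22 sites differ → p ≈ 0.272727, d = −0.75 ln(1 − 0.363636) = 0.338988 ≈ 0.3390.
seq2–seq3: 5/22 sites differ → p ≈ 0.227273, d = −0.75 ln(1 − 0.303031) = 0.270761 ≈ 0.2708.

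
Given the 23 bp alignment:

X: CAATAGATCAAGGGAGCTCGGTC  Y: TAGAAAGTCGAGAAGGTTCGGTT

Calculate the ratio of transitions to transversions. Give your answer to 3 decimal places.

Transitions are A↔G and C↔T; transversions are all other mismatches.
Transitions: 10. Transversions: 1.
R = 10/1 = 10.000.

10.000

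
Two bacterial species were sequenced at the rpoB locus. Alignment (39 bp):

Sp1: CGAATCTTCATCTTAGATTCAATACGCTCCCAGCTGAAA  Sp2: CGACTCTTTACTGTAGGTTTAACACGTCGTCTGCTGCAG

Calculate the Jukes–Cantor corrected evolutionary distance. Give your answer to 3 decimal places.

The sequences differ at 15 of 39 sites, so p = 15/39 ≈ 0.384615.
d = −(3/4) ln(1 − 4p/3) = −0.75 ln(1 − 0.51282) = −0.75 ln(0.48718)
  = −0.75 × (-0.719122) = 0.539342 substitutions/site.

0.539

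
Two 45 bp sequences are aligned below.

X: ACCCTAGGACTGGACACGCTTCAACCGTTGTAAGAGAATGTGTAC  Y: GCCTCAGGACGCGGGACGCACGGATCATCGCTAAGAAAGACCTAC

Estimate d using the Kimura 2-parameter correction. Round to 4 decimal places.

Of 45 sites, 15 differences are transitions and 8 are transversions, so P = 15/45 ≈ 0.333333 and Q = 8/45 ≈ 0.177778.
Under the Kimura two-parameter model, d = −½ ln(1 − 2P − Q) − ¼ ln(1 − 2Q).
1 − 2P − Q = 0.155556, giving −½ ln(0.155556) = 0.930375.
1 − 2Q = 0.644444, giving −¼ ln(0.644444) = 0.109842.
d = 0.930375 + 0.109842 = 1.040217.

1.0402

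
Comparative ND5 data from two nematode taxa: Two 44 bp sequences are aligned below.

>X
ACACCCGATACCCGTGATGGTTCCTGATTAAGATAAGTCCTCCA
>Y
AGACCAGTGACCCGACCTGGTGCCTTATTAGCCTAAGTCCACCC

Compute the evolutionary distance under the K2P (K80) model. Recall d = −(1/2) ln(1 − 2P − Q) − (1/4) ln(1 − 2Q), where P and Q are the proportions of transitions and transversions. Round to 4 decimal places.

0.4319

Of 44 sites, 1 differences are transitions and 13 are transversions, so P = 1/44 ≈ 0.022727 and Q = 13/44 ≈ 0.295455.
Under the Kimura two-parameter model, d = −½ ln(1 − 2P − Q) − ¼ ln(1 − 2Q).
1 − 2P − Q = 0.659091, giving −½ ln(0.659091) = 0.208447.
1 − 2Q = 0.40909, giving −¼ ln(0.40909) = 0.223455.
d = 0.208447 + 0.223455 = 0.431902.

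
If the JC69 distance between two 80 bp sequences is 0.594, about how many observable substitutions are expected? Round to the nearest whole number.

33

Invert JC69: p = (3/4)(1 − e^(−4d/3)) = 0.75 × (1 − e^(-0.792)) = 0.75 × (1 − 0.452938) = 0.410297.
Expected differing sites = pL ≈ 0.410297 × 80 = 32.82376 ≈ 33.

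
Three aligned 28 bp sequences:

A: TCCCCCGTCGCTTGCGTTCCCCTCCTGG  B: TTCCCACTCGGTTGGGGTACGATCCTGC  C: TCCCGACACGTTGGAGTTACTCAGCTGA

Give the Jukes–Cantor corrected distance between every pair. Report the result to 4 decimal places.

A–B: 10/28 sites differ → p ≈ 0.357143, d = −0.75 ln(1 − 0.476191) = 0.484971 ≈ 0.4850.
A–C: 12/28 sites differ → p ≈ 0.428571, d = −0.75 ln(1 − 0.571428) = 0.635472 ≈ 0.6355.
B–C: 12/28 sites differ → p ≈ 0.428571, d = −0.75 ln(1 − 0.571428) = 0.635472 ≈ 0.6355.

d(A,B) = 0.4850, d(A,C) = 0.6355, d(B,C) = 0.6355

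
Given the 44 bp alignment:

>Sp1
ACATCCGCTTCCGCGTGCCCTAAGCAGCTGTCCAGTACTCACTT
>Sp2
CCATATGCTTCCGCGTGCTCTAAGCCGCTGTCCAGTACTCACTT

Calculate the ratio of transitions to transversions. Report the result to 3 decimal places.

Transitions are A↔G and C↔T; transversions are all other mismatches.
Transitions: 2. Transversions: 3.
R = 2/3 = 0.666666… ≈ 0.667 (to 3 d.p.).

0.667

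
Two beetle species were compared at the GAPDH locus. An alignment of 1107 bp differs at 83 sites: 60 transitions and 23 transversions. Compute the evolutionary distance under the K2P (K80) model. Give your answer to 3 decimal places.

0.080

P = 60/1107 ≈ 0.054201 and Q = 23/1107 ≈ 0.020777.
Under the Kimura two-parameter model, d = −½ ln(1 − 2P − Q) − ¼ ln(1 − 2Q).
1 − 2P − Q = 0.870821, giving −½ ln(0.870821) = 0.069159.
1 − 2Q = 0.958446, giving −¼ ln(0.958446) = 0.010611.
d = 0.069159 + 0.010611 = 0.079770.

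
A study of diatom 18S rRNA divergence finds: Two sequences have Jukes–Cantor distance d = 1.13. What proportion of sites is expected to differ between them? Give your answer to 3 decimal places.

p = (3/4)(1 − e^(−4d/3)) = 0.75 × (1 − e^(-1.506667)) = 0.75 × (1 − 0.221647) = 0.583765.

0.584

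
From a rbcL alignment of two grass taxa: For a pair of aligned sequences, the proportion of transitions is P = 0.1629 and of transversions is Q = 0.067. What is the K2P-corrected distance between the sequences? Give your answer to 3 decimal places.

Under the Kimura two-parameter model, d = −½ ln(1 − 2P − Q) − ¼ ln(1 − 2Q).
1 − 2P − Q = 0.6072, giving −½ ln(0.6072) = 0.249449.
1 − 2Q = 0.866, giving −¼ ln(0.866) = 0.035968.
d = 0.249449 + 0.035968 = 0.285417.

0.285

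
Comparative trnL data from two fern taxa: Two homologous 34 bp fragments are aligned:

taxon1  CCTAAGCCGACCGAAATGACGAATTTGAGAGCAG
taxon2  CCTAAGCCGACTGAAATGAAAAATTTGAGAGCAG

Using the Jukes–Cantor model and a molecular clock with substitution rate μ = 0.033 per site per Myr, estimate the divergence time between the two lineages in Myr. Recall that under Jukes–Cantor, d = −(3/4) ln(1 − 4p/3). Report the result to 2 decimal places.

1.42

The sequences differ at 3 of 34 sites (12, 20, 21), so p = 3/34 ≈ 0.088235.
d = −(3/4) ln(1 − 4p/3) = −0.75 ln(1 − 0.117647) = −0.75 ln(0.882353)
  = −0.75 × (-0.125163) = 0.093872 substitutions/site.
Under a molecular clock d = 2μt, so t = d/(2μ) = 0.093872 / (2 × 0.033) = 1.42 Myr.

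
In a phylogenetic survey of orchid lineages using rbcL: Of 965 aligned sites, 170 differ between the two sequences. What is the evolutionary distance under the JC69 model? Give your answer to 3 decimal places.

p = 170/965 ≈ 0.176166.
d = −(3/4) ln(1 − 4p/3) = −0.75 ln(1 − 0.234888) = −0.75 ln(0.765112)
  = −0.75 × (-0.267733) = 0.200800 substitutions/site.

0.201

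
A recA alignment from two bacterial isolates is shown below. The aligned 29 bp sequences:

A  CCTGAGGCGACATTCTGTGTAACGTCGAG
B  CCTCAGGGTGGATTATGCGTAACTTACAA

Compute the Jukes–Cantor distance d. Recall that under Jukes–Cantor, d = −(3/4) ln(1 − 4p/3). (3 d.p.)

The sequences differ at 11 of 29 sites, so p = 11/29 ≈ 0.37931.
d = −(3/4) ln(1 − 4p/3) = −0.75 ln(1 − 0.505747) = −0.75 ln(0.494253)
  = −0.75 × (-0.704708) = 0.528531 substitutions/site.

0.529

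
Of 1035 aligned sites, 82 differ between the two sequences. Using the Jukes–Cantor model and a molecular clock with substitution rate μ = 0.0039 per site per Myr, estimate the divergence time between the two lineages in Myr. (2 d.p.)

p = 82/1035 ≈ 0.079227.
d = −(3/4) ln(1 − 4p/3) = −0.75 ln(1 − 0.105636) = −0.75 ln(0.894364)
  = −0.75 × (-0.111642) = 0.083732 substitutions/site.
Under a molecular clock d = 2μt, so t = d/(2μ) = 0.083732 / (2 × 0.0039) = 10.73 Myr.

10.73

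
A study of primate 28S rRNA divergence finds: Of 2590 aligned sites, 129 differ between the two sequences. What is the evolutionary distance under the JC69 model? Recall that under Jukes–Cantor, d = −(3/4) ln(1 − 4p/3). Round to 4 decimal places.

0.0515

p = 129/2590 ≈ 0.049807.
d = −(3/4) ln(1 − 4p/3) = −0.75 ln(1 − 0.066409) = −0.75 ln(0.933591)
  = −0.75 × (-0.068717) = 0.051538 substitutions/site.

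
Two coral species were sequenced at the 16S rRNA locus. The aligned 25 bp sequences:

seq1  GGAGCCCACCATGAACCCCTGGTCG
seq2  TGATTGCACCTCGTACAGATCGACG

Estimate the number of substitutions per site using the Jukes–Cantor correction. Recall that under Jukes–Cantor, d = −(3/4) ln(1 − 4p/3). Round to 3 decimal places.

The sequences differ at 12 of 25 sites, so p = 12/25 = 0.48.
d = −(3/4) ln(1 − 4p/3) = −0.75 ln(1 − 0.64) = −0.75 ln(0.36)
  = −0.75 × (-1.021651) = 0.766238 substitutions/site.

0.766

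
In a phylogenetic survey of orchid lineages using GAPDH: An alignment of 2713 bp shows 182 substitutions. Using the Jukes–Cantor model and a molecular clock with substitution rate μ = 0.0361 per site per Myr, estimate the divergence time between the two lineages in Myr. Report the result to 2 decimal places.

p = 182/2713 ≈ 0.067084.
d = −(3/4) ln(1 − 4p/3) = −0.75 ln(1 − 0.089445) = −0.75 ln(0.910555)
  = −0.75 × (-0.093701) = 0.070276 substitutions/site.
Under a molecular clock d = 2μt, so t = d/(2μ) = 0.070276 / (2 × 0.0361) = 0.97 Myr.

0.97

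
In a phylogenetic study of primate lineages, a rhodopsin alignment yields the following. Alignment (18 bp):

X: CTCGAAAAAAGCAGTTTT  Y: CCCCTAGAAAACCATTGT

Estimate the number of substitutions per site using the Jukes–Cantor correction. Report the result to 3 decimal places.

The sequences differ at 8 of 18 sites (2, 4, 5, 7, 11, 13, 14, 17), so p = 8/18 ≈ 0.444444.
d = −(3/4) ln(1 − 4p/3) = −0.75 ln(1 − 0.592592) = −0.75 ln(0.407408)
  = −0.75 × (-0.897940) = 0.673455 substitutions/site.

0.673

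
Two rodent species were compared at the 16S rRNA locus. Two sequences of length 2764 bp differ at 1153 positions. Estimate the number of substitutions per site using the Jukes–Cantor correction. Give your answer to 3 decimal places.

0.609

p = 1153/2764 ≈ 0.417149.
d = −(3/4) ln(1 − 4p/3) = −0.75 ln(1 − 0.556199) = −0.75 ln(0.443801)
  = −0.75 × (-0.812379) = 0.609284 substitutions/site.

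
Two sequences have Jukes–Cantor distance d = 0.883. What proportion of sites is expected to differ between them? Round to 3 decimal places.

0.519

p = (3/4)(1 − e^(−4d/3)) = 0.75 × (1 − e^(-1.177333)) = 0.75 × (1 − 0.308099) = 0.518926.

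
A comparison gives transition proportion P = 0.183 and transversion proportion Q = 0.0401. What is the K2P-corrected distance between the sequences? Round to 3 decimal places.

Under the Kimura two-parameter model, d = −½ ln(1 − 2P − Q) − ¼ ln(1 − 2Q).
1 − 2P − Q = 0.5939, giving −½ ln(0.5939) = 0.260522.
1 − 2Q = 0.9198, giving −¼ ln(0.9198) = 0.020900.
d = 0.260522 + 0.020900 = 0.281422.

0.281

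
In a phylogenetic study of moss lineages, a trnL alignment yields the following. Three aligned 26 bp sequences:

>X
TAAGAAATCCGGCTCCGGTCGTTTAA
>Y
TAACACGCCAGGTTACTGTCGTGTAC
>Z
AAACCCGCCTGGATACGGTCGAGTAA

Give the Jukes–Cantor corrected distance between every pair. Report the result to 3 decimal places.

d(X,Y) = 0.539, d(X,Z) = 0.623, d(Y,Z) = 0.334

X–Y: 10/26 sites differ → p ≈ 0.384615, d = −0.75 ln(1 − 0.51282) = 0.539341 ≈ 0.539.
X–Z: 11/26 sites differ → p ≈ 0.423077, d = −0.75 ln(1 − 0.564103) = 0.622762 ≈ 0.623.
Y–Z: 7/26 sites differ → p ≈ 0.269231, d = −0.75 ln(1 − 0.358975) = 0.333515 ≈ 0.334.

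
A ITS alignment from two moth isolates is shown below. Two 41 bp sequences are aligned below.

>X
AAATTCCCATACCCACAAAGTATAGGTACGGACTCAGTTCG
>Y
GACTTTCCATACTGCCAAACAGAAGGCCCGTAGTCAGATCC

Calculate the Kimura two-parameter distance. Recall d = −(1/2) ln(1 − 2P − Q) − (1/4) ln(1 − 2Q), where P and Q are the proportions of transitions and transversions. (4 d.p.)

0.5512

Of 41 sites, 5 differences are transitions and 11 are transversions, so P = 5/41 ≈ 0.121951 and Q = 11/41 ≈ 0.268293.
Under the Kimura two-parameter model, d = −½ ln(1 − 2P − Q) − ¼ ln(1 − 2Q).
1 − 2P − Q = 0.487805, giving −½ ln(0.487805) = 0.358920.
1 − 2Q = 0.463414, giving −¼ ln(0.463414) = 0.192284.
d = 0.358920 + 0.192284 = 0.551204.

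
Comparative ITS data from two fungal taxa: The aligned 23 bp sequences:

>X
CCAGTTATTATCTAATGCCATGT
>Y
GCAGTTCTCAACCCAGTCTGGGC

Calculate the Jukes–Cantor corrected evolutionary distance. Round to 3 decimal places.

The sequences differ at 12 of 23 sites, so p = 12/23 ≈ 0.521739.
d = −(3/4) ln(1 − 4p/3) = −0.75 ln(1 − 0.695652) = −0.75 ln(0.304348)
  = −0.75 × (-1.189583) = 0.892187 substitutions/site.

0.892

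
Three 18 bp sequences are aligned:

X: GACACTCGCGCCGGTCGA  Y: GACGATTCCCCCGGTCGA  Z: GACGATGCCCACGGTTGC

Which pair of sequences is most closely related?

Y and Z

X–Y: 5/18 differ, p = 0.278, d = 0.347.
X–Z: 8/18 differ, p = 0.444, d = 0.673.
Y–Z: 4/18 differ, p = 0.222, d = 0.264.
The smallest distance is between Y and Z.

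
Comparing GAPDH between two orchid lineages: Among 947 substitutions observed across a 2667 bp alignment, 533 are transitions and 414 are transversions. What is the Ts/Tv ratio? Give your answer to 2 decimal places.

1.29

R = 533/414 = 1.287439… ≈ 1.29 (to 2 d.p.).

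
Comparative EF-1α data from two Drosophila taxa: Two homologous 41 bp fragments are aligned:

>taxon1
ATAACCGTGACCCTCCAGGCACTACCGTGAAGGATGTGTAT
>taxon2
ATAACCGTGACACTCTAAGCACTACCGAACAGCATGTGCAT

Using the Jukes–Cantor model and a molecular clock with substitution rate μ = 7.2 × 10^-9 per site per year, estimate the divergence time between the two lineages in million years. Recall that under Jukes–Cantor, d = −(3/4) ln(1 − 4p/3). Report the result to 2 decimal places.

15.69

The sequences differ at 8 of 41 sites (12, 16, 18, 28, 29, 30, 33, 39), so p = 8/41 ≈ 0.195122.
d = −(3/4) ln(1 − 4p/3) = −0.75 ln(1 − 0.260163) = −0.75 ln(0.739837)
  = −0.75 × (-0.301325) = 0.225994 substitutions/site.
Under a molecular clock d = 2μt, so t = d/(2μ) = 0.225994 / (2 × 7.2 × 10^-9) = 15.69 million years.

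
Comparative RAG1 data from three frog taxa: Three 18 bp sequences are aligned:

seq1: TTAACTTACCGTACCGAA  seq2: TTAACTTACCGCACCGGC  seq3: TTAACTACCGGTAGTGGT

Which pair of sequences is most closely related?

seq1–seq2: 3/18 differ, p = 0.167, d = 0.188.
seq1–seq3: 7/18 differ, p = 0.389, d = 0.548.
seq2–seq3: 7/18 differ, p = 0.389, d = 0.548.
The smallest distance is between seq1 and seq2.

seq1 and seq2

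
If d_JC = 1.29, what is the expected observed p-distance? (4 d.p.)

p = (3/4)(1 − e^(−4d/3)) = 0.75 × (1 − e^(-1.72)) = 0.75 × (1 − 0.179066) = 0.615701.

0.6157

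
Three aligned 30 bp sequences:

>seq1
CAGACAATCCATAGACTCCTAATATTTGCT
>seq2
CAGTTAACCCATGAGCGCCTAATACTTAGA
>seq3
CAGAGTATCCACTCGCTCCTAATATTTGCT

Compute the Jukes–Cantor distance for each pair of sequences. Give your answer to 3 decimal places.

d(seq1,seq2) = 0.503, d(seq1,seq3) = 0.233, d(seq2,seq3) = 0.572

seq1–seq2: 11/30 sites differ → p ≈ 0.366667, d = −0.75 ln(1 − 0.488889) = 0.503376 ≈ 0.503.
seq1–seq3: 6/30 sites differ → p = 0.2, d = −0.75 ln(1 − 0.266667) = 0.232617 ≈ 0.233.
seq2–seq3: 12/30 sites differ → p = 0.4, d = −0.75 ln(1 − 0.533333) = 0.571605 ≈ 0.572.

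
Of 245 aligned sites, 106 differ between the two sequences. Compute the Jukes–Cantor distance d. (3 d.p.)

p = 106/245 ≈ 0.432653.
d = −(3/4) ln(1 − 4p/3) = −0.75 ln(1 − 0.576871) = −0.75 ln(0.423129)
  = −0.75 × (-0.860078) = 0.645059 substitutions/site.

0.645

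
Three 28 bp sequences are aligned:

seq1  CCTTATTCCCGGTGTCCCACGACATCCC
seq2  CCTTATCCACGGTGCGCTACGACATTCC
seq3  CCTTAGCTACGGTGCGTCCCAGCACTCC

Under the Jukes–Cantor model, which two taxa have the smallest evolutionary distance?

seq1–seq2: 6/28 differ, p = 0.214, d = 0.252.
seq1–seq3: 12/28 differ, p = 0.429, d = 0.635.
seq2–seq3: 8/28 differ, p = 0.286, d = 0.360.
The smallest distance is between seq1 and seq2.

seq1 and seq2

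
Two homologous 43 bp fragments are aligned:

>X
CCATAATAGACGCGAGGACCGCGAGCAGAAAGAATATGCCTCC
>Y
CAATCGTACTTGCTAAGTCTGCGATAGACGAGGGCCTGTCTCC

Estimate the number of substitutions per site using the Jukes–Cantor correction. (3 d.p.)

The sequences differ at 21 of 43 sites, so p = 21/43 ≈ 0.488372.
d = −(3/4) ln(1 − 4p/3) = −0.75 ln(1 − 0.651163) = −0.75 ln(0.348837)
  = −0.75 × (-1.053151) = 0.789863 substitutions/site.

0.790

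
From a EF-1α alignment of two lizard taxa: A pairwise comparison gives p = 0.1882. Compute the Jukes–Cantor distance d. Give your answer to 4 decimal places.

d = −(3/4) ln(1 − 4p/3) = −0.75 ln(1 − 0.250933) = −0.75 ln(0.749067)
  = −0.75 × (-0.288927) = 0.216695 substitutions/site.

0.2167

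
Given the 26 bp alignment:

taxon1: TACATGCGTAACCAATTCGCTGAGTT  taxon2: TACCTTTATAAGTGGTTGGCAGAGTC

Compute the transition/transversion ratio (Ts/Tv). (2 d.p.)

1.20

Transitions are A↔G and C↔T; transversions are all other mismatches.
Transitions: 6. Transversions: 5.
R = 6/5 = 1.20.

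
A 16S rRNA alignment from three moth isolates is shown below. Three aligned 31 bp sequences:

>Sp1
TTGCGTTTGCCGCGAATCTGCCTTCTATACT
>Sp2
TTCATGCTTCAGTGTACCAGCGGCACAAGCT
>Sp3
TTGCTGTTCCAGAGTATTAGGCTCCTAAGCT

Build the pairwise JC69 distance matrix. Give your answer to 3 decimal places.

d(Sp1,Sp2) = 1.116, d(Sp1,Sp3) = 0.544, d(Sp2,Sp3) = 0.544

Sp1–Sp2: 18/31 sites differ → p ≈ 0.580645, d = −0.75 ln(1 − 0.774193) = 1.116056 ≈ 1.116.
Sp1–Sp3: 12/31 sites differ → p ≈ 0.387097, d = −0.75 ln(1 − 0.516129) = 0.544453 ≈ 0.544.
Sp2–Sp3: 12/31 sites differ → p ≈ 0.387097, d = −0.75 ln(1 − 0.516129) = 0.544453 ≈ 0.544.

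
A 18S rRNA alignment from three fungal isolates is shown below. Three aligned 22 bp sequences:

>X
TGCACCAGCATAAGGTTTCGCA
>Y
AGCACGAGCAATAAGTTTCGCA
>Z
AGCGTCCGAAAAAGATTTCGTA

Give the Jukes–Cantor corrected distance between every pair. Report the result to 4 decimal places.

X–Y: 5/22 sites differ → p ≈ 0.227273, d = −0.75 ln(1 − 0.303031) = 0.270761 ≈ 0.2708.
X–Z: 8/22 sites differ → p ≈ 0.363636, d = −0.75 ln(1 − 0.484848) = 0.497470 ≈ 0.4975.
Y–Z: 9/22 sites differ → p ≈ 0.409091, d = −0.75 ln(1 − 0.545455) = 0.591344 ≈ 0.5913.

d(X,Y) = 0.2708, d(X,Z) = 0.4975, d(Y,Z) = 0.5913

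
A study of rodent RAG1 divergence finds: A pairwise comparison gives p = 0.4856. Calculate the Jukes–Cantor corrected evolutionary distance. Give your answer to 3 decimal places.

d = −(3/4) ln(1 − 4p/3) = −0.75 ln(1 − 0.647467) = −0.75 ln(0.352533)
  = −0.75 × (-1.042611) = 0.781958 substitutions/site.

0.782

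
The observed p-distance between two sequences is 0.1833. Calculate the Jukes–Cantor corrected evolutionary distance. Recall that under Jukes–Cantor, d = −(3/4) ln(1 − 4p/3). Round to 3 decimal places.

d = −(3/4) ln(1 − 4p/3) = −0.75 ln(1 − 0.2444) = −0.75 ln(0.7556)
  = −0.75 × (-0.280243) = 0.210182 substitutions/site.

0.210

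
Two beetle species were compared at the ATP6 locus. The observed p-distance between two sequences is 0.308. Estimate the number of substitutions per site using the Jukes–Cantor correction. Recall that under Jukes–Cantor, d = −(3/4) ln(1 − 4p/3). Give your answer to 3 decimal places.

0.397

d = −(3/4) ln(1 − 4p/3) = −0.75 ln(1 − 0.410667) = −0.75 ln(0.589333)
  = −0.75 × (-0.528764) = 0.396573 substitutions/site.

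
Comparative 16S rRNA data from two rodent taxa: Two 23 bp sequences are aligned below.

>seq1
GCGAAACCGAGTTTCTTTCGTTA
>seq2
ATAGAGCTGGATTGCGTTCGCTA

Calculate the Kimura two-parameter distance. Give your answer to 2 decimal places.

1.07

Of 23 sites, 9 differences are transitions and 2 are transversions, so P = 9/23 ≈ 0.391304 and Q = 2/23 ≈ 0.086957.
Under the Kimura two-parameter model, d = −½ ln(1 − 2P − Q) − ¼ ln(1 − 2Q).
1 − 2P − Q = 0.130435, giving −½ ln(0.130435) = 1.018440.
1 − 2Q = 0.826086, giving −¼ ln(0.826086) = 0.047764.
d = 1.018440 + 0.047764 = 1.066204.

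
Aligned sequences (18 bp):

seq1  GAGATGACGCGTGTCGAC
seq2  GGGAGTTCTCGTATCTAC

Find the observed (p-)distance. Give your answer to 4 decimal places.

The sequences differ at 7 of 18 positions (sites 2, 5, 6, 7, 9, 13, 16).
p = 7/18 = 0.388888… ≈ 0.3889 (to 4 d.p.).

0.3889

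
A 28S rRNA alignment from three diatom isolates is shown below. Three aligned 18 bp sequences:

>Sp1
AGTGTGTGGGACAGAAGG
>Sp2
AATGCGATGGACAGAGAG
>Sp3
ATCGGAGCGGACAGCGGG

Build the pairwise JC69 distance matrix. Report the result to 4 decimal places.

Sp1–Sp2: 6/18 sites differ → p ≈ 0.333333, d = −0.75 ln(1 − 0.444444) = 0.440839 ≈ 0.4408.
Sp1–Sp3: 8/18 sites differ → p ≈ 0.444444, d = −0.75 ln(1 − 0.592592) = 0.673455 ≈ 0.6735.
Sp2–Sp3: 8/18 sites differ → p ≈ 0.444444, d = −0.75 ln(1 − 0.592592) = 0.673455 ≈ 0.6735.

d(Sp1,Sp2) = 0.4408, d(Sp1,Sp3) = 0.6735, d(Sp2,Sp3) = 0.6735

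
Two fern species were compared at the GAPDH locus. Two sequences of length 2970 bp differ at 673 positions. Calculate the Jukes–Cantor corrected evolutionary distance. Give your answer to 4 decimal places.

0.2698

p = 673/2970 ≈ 0.226599.
d = −(3/4) ln(1 − 4p/3) = −0.75 ln(1 − 0.302132) = −0.75 ln(0.697868)
  = −0.75 × (-0.359725) = 0.269794 substitutions/site.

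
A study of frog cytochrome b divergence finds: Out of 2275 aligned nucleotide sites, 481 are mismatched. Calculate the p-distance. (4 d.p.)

0.2114

p = 481/2275 = 0.211428… ≈ 0.2114 (to 4 d.p.).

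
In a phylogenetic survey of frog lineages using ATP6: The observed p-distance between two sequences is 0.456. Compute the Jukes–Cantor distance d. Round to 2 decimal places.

d = −(3/4) ln(1 − 4p/3) = −0.75 ln(1 − 0.608) = −0.75 ln(0.392)
  = −0.75 × (-0.936493) = 0.702370 substitutions/site.

0.70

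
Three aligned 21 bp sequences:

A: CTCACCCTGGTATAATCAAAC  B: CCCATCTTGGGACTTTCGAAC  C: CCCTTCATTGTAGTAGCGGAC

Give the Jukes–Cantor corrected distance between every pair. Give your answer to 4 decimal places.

A–B: 8/21 sites differ → p ≈ 0.380952, d = −0.75 ln(1 − 0.507936) = 0.531860 ≈ 0.5319.
A–C: 10/21 sites differ → p ≈ 0.47619, d = −0.75 ln(1 − 0.63492) = 0.755729 ≈ 0.7557.
B–C: 8/21 sites differ → p ≈ 0.380952, d = −0.75 ln(1 − 0.507936) = 0.531860 ≈ 0.5319.

d(A,B) = 0.5319, d(A,C) = 0.7557, d(B,C) = 0.5319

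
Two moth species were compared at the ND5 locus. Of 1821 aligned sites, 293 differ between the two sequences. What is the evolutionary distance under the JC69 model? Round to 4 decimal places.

p = 293/1821 ≈ 0.160901.
d = −(3/4) ln(1 − 4p/3) = −0.75 ln(1 − 0.214535) = −0.75 ln(0.785465)
  = −0.75 × (-0.241479) = 0.181109 substitutions/site.

0.1811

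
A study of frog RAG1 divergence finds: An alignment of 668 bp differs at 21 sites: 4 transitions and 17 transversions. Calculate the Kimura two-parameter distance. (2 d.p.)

0.03

P = 4/668 ≈ 0.005988 and Q = 17/668 ≈ 0.025449.
Under the Kimura two-parameter model, d = −½ ln(1 − 2P − Q) − ¼ ln(1 − 2Q).
1 − 2P − Q = 0.962575, giving −½ ln(0.962575) = 0.019072.
1 − 2Q = 0.949102, giving −¼ ln(0.949102) = 0.013060.
d = 0.019072 + 0.013060 = 0.032132.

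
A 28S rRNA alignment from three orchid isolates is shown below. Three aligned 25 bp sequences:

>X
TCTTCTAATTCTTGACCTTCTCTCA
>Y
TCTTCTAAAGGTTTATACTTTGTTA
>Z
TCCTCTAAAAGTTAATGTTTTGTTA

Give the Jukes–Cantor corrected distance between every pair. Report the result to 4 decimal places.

d(X,Y) = 0.5716, d(X,Z) = 0.5716, d(Y,Z) = 0.2326

X–Y: 10/25 sites differ → p = 0.4, d = −0.75 ln(1 − 0.533333) = 0.571605 ≈ 0.5716.
X–Z: 10/25 sites differ → p = 0.4, d = −0.75 ln(1 − 0.533333) = 0.571605 ≈ 0.5716.
Y–Z: 5/25 sites differ → p = 0.2, d = −0.75 ln(1 − 0.266667) = 0.232617 ≈ 0.2326.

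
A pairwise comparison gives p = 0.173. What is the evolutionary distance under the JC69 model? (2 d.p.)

d = −(3/4) ln(1 − 4p/3) = −0.75 ln(1 − 0.230667) = −0.75 ln(0.769333)
  = −0.75 × (-0.262231) = 0.196673 substitutions/site.

0.20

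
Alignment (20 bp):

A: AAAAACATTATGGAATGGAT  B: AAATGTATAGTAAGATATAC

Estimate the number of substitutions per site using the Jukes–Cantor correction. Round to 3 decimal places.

0.991

The sequences differ at 11 of 20 sites, so p = 11/20 = 0.55.
d = −(3/4) ln(1 − 4p/3) = −0.75 ln(1 − 0.733333) = −0.75 ln(0.266667)
  = −0.75 × (-1.321755) = 0.991316 substitutions/site.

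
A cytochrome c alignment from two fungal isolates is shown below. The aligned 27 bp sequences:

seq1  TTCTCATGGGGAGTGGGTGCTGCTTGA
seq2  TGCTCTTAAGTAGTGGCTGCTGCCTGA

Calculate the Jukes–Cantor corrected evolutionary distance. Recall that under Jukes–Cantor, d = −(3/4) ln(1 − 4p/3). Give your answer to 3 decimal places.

The sequences differ at 7 of 27 sites (2, 6, 8, 9, 11, 17, 24), so p = 7/27 ≈ 0.259259.
d = −(3/4) ln(1 − 4p/3) = −0.75 ln(1 − 0.345679) = −0.75 ln(0.654321)
  = −0.75 × (-0.424157) = 0.318118 substitutions/site.

0.318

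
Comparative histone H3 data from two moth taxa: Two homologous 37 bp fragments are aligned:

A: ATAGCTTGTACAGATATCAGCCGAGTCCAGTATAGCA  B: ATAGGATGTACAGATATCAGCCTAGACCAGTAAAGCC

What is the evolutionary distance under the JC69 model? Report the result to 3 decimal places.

0.183

The sequences differ at 6 of 37 sites (5, 6, 23, 26, 33, 37), so p = 6/37 ≈ 0.162162.
d = −(3/4) ln(1 − 4p/3) = −0.75 ln(1 − 0.216216) = −0.75 ln(0.783784)
  = −0.75 × (-0.243622) = 0.182717 substitutions/site.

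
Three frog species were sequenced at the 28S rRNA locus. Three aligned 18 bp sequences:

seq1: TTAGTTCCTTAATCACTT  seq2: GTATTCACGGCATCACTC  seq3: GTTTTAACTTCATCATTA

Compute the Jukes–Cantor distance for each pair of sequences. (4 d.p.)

seq1–seq2: 8/18 sites differ → p ≈ 0.444444, d = −0.75 ln(1 − 0.592592) = 0.673455 ≈ 0.6735.
seq1–seq3: 8/18 sites differ → p ≈ 0.444444, d = −0.75 ln(1 − 0.592592) = 0.673455 ≈ 0.6735.
seq2–seq3: 6/18 sites differ → p ≈ 0.333333, d = −0.75 ln(1 − 0.444444) = 0.440839 ≈ 0.4408.

d(seq1,seq2) = 0.6735, d(seq1,seq3) = 0.6735, d(seq2,seq3) = 0.4408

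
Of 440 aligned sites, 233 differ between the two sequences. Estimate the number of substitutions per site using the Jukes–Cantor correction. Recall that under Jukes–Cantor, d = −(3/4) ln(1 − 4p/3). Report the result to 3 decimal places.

p = 233/440 ≈ 0.529545.
d = −(3/4) ln(1 − 4p/3) = −0.75 ln(1 − 0.70606) = −0.75 ln(0.29394)
  = −0.75 × (-1.224380) = 0.918285 substitutions/site.

0.918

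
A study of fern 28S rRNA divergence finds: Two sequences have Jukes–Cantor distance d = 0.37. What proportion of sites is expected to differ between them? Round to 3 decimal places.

p = (3/4)(1 − e^(−4d/3)) = 0.75 × (1 − e^(-0.493333)) = 0.75 × (1 − 0.610588) = 0.292059.

0.292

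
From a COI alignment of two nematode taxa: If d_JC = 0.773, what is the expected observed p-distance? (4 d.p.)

0.4824

p = (3/4)(1 − e^(−4d/3)) = 0.75 × (1 − e^(-1.030667)) = 0.75 × (1 − 0.356769) = 0.482423.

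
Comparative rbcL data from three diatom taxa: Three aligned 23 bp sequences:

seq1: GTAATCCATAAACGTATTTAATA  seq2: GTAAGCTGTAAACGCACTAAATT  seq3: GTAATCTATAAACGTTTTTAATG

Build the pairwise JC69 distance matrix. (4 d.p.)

d(seq1,seq2) = 0.3904, d(seq1,seq3) = 0.1433, d(seq2,seq3) = 0.3904

seq1–seq2: 7/23 sites differ → p ≈ 0.304348, d = −0.75 ln(1 − 0.405797) = 0.390401 ≈ 0.3904.
seq1–seq3: 3/23 sites differ → p ≈ 0.130435, d = −0.75 ln(1 − 0.173913) = 0.143291 ≈ 0.1433.
seq2–seq3: 7/23 sites differ → p ≈ 0.304348, d = −0.75 ln(1 − 0.405797) = 0.390401 ≈ 0.3904.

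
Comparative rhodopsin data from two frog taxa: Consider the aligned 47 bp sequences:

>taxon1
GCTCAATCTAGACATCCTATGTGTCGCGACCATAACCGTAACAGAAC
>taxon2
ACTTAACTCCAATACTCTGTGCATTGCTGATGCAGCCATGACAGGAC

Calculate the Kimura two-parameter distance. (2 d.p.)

1.61

Of 47 sites, 21 differences are transitions and 3 are transversions, so P = 21/47 ≈ 0.446809 and Q = 3/47 ≈ 0.06383.
Under the Kimura two-parameter model, d = −½ ln(1 − 2P − Q) − ¼ ln(1 − 2Q).
1 − 2P − Q = 0.042552, giving −½ ln(0.042552) = 1.578514.
1 − 2Q = 0.87234, giving −¼ ln(0.87234) = 0.034144.
d = 1.578514 + 0.034144 = 1.612658.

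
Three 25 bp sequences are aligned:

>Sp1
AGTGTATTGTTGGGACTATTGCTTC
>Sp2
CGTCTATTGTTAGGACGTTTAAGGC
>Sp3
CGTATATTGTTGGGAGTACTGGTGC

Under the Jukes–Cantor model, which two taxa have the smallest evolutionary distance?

Sp1–Sp2: 9/25 differ, p = 0.360, d = 0.490.
Sp1–Sp3: 6/25 differ, p = 0.240, d = 0.289.
Sp2–Sp3: 9/25 differ, p = 0.360, d = 0.490.
The smallest distance is between Sp1 and Sp3.

Sp1 and Sp3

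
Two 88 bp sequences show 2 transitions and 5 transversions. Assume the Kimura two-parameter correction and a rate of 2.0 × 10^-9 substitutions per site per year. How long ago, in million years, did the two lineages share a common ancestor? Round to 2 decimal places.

21.03

P = 2/88 ≈ 0.022727 and Q = 5/88 ≈ 0.056818.
Under the Kimura two-parameter model, d = −½ ln(1 − 2P − Q) − ¼ ln(1 − 2Q).
1 − 2P − Q = 0.897728, giving −½ ln(0.897728) = 0.053944.
1 − 2Q = 0.886364, giving −¼ ln(0.886364) = 0.030157.
d = 0.053944 + 0.030157 = 0.084101.
Under a molecular clock d = 2μt, so t = d/(2μ) = 0.084101 / (2 × 2.0 × 10^-9) = 21.03 million years.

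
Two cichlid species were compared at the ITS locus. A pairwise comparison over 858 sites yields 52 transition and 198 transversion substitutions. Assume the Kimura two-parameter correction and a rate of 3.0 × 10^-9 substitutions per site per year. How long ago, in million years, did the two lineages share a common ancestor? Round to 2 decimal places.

P = 52/858 ≈ 0.060606 and Q = 198/858 ≈ 0.230769.
Under the Kimura two-parameter model, d = −½ ln(1 − 2P − Q) − ¼ ln(1 − 2Q).
1 − 2P − Q = 0.648019, giving −½ ln(0.648019) = 0.216918.
1 − 2Q = 0.538462, giving −¼ ln(0.538462) = 0.154760.
d = 0.216918 + 0.154760 = 0.371678.
Under a molecular clock d = 2μt, so t = d/(2μ) = 0.371678 / (2 × 3.0 × 10^-9) = 61.95 million years.

61.95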